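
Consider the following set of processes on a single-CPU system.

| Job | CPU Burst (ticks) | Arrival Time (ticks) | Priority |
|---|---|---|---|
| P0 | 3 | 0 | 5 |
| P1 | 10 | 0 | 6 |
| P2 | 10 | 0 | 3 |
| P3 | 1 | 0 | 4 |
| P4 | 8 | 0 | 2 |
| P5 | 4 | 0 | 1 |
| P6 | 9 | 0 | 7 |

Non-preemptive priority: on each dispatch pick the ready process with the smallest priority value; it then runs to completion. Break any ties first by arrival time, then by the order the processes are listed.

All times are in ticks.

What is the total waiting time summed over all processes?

123

Gantt: | P5 0-4 | P4 4-12 | P2 12-22 | P3 22-23 | P0 23-26 | P1 26-36 | P6 36-45 |
Completion: P0=26  P1=36  P2=22  P3=23  P4=12  P5=4  P6=45
Turnaround (C−A): P0=26  P1=36  P2=22  P3=23  P4=12  P5=4  P6=45
Waiting = turnaround − burst: P0=23, P1=26, P2=12, P3=22, P4=4, P5=0, P6=36
Total waiting = 23 + 26 + 12 + 22 + 4 + 0 + 36 = 123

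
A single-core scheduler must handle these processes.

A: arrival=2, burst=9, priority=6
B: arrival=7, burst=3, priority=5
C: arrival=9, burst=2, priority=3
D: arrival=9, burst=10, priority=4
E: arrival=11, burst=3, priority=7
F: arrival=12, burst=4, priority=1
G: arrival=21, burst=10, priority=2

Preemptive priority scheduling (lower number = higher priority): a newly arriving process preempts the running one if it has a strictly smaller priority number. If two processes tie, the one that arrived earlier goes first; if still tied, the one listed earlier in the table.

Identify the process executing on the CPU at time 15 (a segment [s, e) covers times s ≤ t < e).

F

Gantt: | idle 0-2 | A 2-7 | B 7-9 | C 9-11 | D 11-12 | F 12-16 | D 16-21 | G 21-31 | D 31-35 | B 35-36 | A 36-40 | E 40-43 |
Completion: A=40  B=36  C=11  D=35  E=43  F=16  G=31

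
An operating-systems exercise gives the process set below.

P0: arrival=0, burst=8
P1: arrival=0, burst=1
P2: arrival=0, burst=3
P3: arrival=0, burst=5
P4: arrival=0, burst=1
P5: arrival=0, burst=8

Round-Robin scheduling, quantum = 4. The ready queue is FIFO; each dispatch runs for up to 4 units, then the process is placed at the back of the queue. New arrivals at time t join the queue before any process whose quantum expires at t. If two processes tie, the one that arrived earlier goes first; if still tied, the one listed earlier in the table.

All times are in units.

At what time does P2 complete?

8

Schedule: | P0 0-4 | P1 4-5 | P2 5-8 | P3 8-12 | P4 12-13 | P5 13-17 | P0 17-21 | P3 21-22 | P5 22-26 |
Completion: P0=21  P1=5  P2=8  P3=22  P4=13  P5=26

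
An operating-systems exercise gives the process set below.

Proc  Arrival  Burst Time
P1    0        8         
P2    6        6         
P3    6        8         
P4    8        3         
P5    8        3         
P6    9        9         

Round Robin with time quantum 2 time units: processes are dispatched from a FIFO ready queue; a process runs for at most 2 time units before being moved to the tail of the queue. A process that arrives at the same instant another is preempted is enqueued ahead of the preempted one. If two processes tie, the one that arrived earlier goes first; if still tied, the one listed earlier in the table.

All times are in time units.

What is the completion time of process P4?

23

Schedule: | P1 0-6 | P2 6-8 | P3 8-10 | P1 10-12 | P4 12-14 | P5 14-16 | P2 16-18 | P6 18-20 | P3 20-22 | P4 22-23 | P5 23-24 | P2 24-26 | P6 26-28 | P3 28-30 | P6 30-32 | P3 32-34 | P6 34-37 |
Completion: P1=12  P2=26  P3=34  P4=23  P5=24  P6=37
Turnaround (C−A): P1=12  P2=20  P3=28  P4=15  P5=16  P6=28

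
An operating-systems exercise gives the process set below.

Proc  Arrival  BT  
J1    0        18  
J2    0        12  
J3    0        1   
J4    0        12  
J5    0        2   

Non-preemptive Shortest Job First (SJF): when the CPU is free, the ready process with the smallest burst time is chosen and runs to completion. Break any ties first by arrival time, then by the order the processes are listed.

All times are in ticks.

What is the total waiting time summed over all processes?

46

Gantt: | J3 0-1 | J5 1-3 | J2 3-15 | J4 15-27 | J1 27-45 |
Completion: J1=45  J2=15  J3=1  J4=27  J5=3
Turnaround (C−A): J1=45  J2=15  J3=1  J4=27  J5=3
Waiting = turnaround − burst: J1=27, J2=3, J3=0, J4=15, J5=1
Total waiting = 27 + 3 + 0 + 15 + 1 = 46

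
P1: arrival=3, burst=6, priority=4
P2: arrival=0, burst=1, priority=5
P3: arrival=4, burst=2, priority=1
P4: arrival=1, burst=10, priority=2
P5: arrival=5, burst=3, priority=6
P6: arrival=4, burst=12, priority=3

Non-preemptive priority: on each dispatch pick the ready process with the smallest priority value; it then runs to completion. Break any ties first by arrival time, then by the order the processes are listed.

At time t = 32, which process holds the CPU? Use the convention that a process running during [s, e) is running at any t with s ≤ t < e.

Schedule: | P2 0-1 | P4 1-11 | P3 11-13 | P6 13-25 | P1 25-31 | P5 31-34 |
Completion: P1=31  P2=1  P3=13  P4=11  P5=34  P6=25

P5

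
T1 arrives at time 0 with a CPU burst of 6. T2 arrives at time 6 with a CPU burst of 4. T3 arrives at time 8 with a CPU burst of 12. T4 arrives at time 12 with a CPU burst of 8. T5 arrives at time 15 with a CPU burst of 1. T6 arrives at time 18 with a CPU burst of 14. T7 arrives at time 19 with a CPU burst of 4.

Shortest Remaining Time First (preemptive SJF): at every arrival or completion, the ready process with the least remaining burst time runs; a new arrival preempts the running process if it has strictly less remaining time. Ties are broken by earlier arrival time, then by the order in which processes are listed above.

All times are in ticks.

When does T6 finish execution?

Schedule: | T1 0-6 | T2 6-10 | T3 10-12 | T4 12-15 | T5 15-16 | T4 16-21 | T7 21-25 | T3 25-35 | T6 35-49 |
Completion: T1=6  T2=10  T3=35  T4=21  T5=16  T6=49  T7=25

49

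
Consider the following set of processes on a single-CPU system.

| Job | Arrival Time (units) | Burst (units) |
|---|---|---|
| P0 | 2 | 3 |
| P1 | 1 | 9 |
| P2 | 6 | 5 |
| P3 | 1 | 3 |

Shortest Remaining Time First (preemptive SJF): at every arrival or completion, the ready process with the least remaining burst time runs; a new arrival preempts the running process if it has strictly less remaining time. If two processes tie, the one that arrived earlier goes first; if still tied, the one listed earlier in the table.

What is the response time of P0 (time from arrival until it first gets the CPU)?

Gantt: | idle 0-1 | P3 1-4 | P0 4-7 | P2 7-12 | P1 12-21 |
Completion: P0=7  P1=21  P2=12  P3=4
Response(P0) = first start − arrival = 4 − 2 = 2

2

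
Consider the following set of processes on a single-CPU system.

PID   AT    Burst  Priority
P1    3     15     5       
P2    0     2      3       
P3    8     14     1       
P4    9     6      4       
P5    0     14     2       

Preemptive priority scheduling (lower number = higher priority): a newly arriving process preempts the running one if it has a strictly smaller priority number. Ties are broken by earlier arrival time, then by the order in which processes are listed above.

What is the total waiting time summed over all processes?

Timeline: | P5 0-8 | P3 8-22 | P5 22-28 | P2 28-30 | P4 30-36 | P1 36-51 |
Completion: P1=51  P2=30  P3=22  P4=36  P5=28
Waiting = turnaround − burst: P1=33, P2=28, P3=0, P4=21, P5=14
Total waiting = 33 + 28 + 0 + 21 + 14 = 96

96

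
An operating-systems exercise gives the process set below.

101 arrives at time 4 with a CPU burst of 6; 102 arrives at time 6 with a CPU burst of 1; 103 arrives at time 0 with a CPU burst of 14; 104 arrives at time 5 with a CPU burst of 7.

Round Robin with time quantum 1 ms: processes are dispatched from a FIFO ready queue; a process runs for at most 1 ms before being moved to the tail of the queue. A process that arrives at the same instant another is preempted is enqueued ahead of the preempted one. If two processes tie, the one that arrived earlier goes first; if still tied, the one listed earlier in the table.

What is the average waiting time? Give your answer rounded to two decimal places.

10.00

Gantt: | 103 0-4 | 101 4-5 | 103 5-6 | 104 6-7 | 101 7-8 | 102 8-9 | 103 9-10 | 104 10-11 | 101 11-12 | 103 12-13 | 104 13-14 | 101 14-15 | 103 15-16 | 104 16-17 | 101 17-18 | 103 18-19 | 104 19-20 | 101 20-21 | 103 21-22 | 104 22-23 | 103 23-24 | 104 24-25 | 103 25-28 |
Completion: 101=21  102=9  103=28  104=25
Waiting times: 101=11, 102=2, 103=14, 104=13
Average waiting = (11+2+14+13) / 4 = 40/4 = 10.00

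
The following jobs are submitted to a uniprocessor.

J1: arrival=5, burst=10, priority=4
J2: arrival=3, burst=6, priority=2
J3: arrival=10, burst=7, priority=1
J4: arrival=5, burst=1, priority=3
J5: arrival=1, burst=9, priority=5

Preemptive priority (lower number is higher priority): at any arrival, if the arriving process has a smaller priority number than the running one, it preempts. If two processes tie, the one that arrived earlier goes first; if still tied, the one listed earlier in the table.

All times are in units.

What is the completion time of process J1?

27

Timeline: | idle 0-1 | J5 1-3 | J2 3-9 | J4 9-10 | J3 10-17 | J1 17-27 | J5 27-34 |
Completion: J1=27  J2=9  J3=17  J4=10  J5=34
Turnaround (C−A): J1=22  J2=6  J3=7  J4=5  J5=33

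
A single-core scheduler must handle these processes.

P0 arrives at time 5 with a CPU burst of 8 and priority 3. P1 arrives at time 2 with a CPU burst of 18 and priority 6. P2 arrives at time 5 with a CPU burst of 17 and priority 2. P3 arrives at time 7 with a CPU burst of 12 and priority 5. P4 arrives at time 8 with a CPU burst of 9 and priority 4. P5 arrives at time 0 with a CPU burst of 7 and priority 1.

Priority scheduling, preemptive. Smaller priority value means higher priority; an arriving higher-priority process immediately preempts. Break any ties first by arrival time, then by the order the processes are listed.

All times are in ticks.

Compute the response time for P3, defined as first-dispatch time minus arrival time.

34

Schedule: | P5 0-7 | P2 7-24 | P0 24-32 | P4 32-41 | P3 41-53 | P1 53-71 |
Completion: P0=32  P1=71  P2=24  P3=53  P4=41  P5=7
Turnaround (C−A): P0=27  P1=69  P2=19  P3=46  P4=33  P5=7
Response(P3) = first start − arrival = 41 − 7 = 34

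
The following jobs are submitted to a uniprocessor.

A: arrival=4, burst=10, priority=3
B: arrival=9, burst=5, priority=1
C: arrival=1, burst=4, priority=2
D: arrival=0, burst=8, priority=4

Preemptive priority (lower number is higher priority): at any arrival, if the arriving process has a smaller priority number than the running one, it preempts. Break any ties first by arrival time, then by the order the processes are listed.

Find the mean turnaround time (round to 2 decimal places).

13.00

Schedule: | D 0-1 | C 1-5 | A 5-9 | B 9-14 | A 14-20 | D 20-27 |
Completion: A=20  B=14  C=5  D=27
Turnaround times: A=16, B=5, C=4, D=27
Average turnaround = (16+5+4+27) / 4 = 52/4 = 13.00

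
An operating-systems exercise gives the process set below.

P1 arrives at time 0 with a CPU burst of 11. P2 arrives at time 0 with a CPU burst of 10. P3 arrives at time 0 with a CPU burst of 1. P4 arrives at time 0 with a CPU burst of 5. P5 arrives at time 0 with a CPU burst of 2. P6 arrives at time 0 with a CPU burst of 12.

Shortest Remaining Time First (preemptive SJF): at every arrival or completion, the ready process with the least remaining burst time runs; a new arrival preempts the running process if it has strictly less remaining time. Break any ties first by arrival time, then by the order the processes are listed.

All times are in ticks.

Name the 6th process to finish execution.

P6

Gantt: | P3 0-1 | P5 1-3 | P4 3-8 | P2 8-18 | P1 18-29 | P6 29-41 |
Completion: P1=29  P2=18  P3=1  P4=8  P5=3  P6=41
Turnaround (C−A): P1=29  P2=18  P3=1  P4=8  P5=3  P6=41
Finish order: P3 → P5 → P4 → P2 → P1 → P6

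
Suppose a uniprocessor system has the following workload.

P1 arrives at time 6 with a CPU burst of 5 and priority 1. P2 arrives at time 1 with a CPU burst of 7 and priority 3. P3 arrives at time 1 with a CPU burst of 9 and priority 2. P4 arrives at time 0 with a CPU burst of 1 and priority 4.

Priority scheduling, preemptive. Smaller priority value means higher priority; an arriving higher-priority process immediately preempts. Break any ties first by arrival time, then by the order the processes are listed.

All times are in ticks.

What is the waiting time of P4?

0

Timeline: | P4 0-1 | P3 1-6 | P1 6-11 | P3 11-15 | P2 15-22 |
Completion: P1=11  P2=22  P3=15  P4=1
Waiting(P4) = turnaround − burst = 1 − 1 = 0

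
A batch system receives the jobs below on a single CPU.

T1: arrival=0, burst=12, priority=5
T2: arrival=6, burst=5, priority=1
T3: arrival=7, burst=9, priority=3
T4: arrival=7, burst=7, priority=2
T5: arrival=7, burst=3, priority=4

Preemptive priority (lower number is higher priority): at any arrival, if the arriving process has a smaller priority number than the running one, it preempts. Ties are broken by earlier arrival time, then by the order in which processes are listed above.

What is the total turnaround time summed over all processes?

95

Timeline: | T1 0-6 | T2 6-11 | T4 11-18 | T3 18-27 | T5 27-30 | T1 30-36 |
Completion: T1=36  T2=11  T3=27  T4=18  T5=30
Turnaround (C−A): T1=36  T2=5  T3=20  T4=11  T5=23
Turnaround = completion − arrival: T1=36, T2=5, T3=20, T4=11, T5=23
Total turnaround = 36 + 5 + 20 + 11 + 23 = 95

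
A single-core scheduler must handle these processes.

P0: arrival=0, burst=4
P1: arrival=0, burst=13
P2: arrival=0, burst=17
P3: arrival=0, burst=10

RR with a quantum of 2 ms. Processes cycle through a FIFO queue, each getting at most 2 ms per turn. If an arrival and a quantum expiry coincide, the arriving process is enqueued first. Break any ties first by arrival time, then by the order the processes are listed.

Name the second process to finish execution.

Timeline: | P0 0-2 | P1 2-4 | P2 4-6 | P3 6-8 | P0 8-10 | P1 10-12 | P2 12-14 | P3 14-16 | P1 16-18 | P2 18-20 | P3 20-22 | P1 22-24 | P2 24-26 | P3 26-28 | P1 28-30 | P2 30-32 | P3 32-34 | P1 34-36 | P2 36-38 | P1 38-39 | P2 39-44 |
Completion: P0=10  P1=39  P2=44  P3=34
Turnaround (C−A): P0=10  P1=39  P2=44  P3=34
Finish order: P0 → P3 → P1 → P2

P3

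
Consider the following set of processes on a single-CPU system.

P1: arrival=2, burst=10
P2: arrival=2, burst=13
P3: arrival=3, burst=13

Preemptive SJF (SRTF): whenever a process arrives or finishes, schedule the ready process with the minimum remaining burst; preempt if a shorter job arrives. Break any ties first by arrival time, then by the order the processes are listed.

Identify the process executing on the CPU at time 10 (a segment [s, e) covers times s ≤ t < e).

Schedule: | idle 0-2 | P1 2-12 | P2 12-25 | P3 25-38 |
Completion: P1=12  P2=25  P3=38
Turnaround (C−A): P1=10  P2=23  P3=35

P1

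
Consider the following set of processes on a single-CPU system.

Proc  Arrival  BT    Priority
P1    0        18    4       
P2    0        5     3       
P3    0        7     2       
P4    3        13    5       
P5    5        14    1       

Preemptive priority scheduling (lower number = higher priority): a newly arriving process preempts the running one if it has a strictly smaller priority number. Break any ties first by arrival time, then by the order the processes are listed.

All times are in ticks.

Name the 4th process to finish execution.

Timeline: | P3 0-5 | P5 5-19 | P3 19-21 | P2 21-26 | P1 26-44 | P4 44-57 |
Completion: P1=44  P2=26  P3=21  P4=57  P5=19
Turnaround (C−A): P1=44  P2=26  P3=21  P4=54  P5=14
Finish order: P5 → P3 → P2 → P1 → P4

P1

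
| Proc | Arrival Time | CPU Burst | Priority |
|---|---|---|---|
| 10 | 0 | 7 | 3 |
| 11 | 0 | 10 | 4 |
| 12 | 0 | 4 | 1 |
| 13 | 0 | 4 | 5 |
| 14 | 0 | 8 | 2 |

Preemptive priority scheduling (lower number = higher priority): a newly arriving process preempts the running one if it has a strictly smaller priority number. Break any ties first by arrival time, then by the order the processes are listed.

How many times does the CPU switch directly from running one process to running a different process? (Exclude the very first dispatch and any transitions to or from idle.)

Timeline: | 12 0-4 | 14 4-12 | 10 12-19 | 11 19-29 | 13 29-33 |
Completion: 10=19  11=29  12=4  13=33  14=12
Turnaround (C−A): 10=19  11=29  12=4  13=33  14=12

4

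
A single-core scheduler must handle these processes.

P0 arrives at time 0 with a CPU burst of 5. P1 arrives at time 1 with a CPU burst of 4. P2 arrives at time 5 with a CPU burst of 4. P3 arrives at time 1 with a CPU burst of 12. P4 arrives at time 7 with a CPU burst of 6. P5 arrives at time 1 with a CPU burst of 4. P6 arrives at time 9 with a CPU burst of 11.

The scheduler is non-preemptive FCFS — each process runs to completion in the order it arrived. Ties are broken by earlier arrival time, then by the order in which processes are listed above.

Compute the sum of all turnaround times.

Timeline: | P0 0-5 | P1 5-9 | P3 9-21 | P5 21-25 | P2 25-29 | P4 29-35 | P6 35-46 |
Completion: P0=5  P1=9  P2=29  P3=21  P4=35  P5=25  P6=46
Turnaround (C−A): P0=5  P1=8  P2=24  P3=20  P4=28  P5=24  P6=37
Turnaround = completion − arrival: P0=5, P1=8, P2=24, P3=20, P4=28, P5=24, P6=37
Total turnaround = 5 + 8 + 24 + 20 + 28 + 24 + 37 = 146

146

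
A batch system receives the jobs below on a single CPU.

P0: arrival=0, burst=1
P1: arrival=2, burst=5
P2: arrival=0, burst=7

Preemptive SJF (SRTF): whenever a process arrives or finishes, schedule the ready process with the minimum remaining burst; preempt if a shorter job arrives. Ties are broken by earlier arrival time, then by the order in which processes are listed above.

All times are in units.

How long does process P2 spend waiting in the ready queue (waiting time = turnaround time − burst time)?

6

Schedule: | P0 0-1 | P2 1-2 | P1 2-7 | P2 7-13 |
Completion: P0=1  P1=7  P2=13
Waiting(P2) = turnaround − burst = 13 − 7 = 6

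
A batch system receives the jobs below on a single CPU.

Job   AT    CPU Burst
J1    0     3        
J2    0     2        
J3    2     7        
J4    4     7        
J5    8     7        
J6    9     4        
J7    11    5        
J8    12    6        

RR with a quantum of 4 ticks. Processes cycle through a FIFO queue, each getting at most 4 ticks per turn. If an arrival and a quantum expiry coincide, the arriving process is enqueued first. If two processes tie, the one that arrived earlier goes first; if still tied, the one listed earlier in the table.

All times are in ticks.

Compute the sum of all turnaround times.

Timeline: | J1 0-3 | J2 3-5 | J3 5-9 | J4 9-13 | J5 13-17 | J6 17-21 | J3 21-24 | J7 24-28 | J8 28-32 | J4 32-35 | J5 35-38 | J7 38-39 | J8 39-41 |
Completion: J1=3  J2=5  J3=24  J4=35  J5=38  J6=21  J7=39  J8=41
Turnaround = completion − arrival: J1=3, J2=5, J3=22, J4=31, J5=30, J6=12, J7=28, J8=29
Total turnaround = 3 + 5 + 22 + 31 + 30 + 12 + 28 + 29 = 160

160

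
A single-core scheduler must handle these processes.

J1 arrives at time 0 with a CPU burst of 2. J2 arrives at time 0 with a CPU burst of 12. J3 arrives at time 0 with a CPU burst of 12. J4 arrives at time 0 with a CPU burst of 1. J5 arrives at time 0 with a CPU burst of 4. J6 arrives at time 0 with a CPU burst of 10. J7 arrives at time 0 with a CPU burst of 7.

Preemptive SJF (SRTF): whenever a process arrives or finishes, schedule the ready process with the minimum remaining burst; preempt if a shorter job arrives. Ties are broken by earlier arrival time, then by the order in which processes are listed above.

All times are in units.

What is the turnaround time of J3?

48

Timeline: | J4 0-1 | J1 1-3 | J5 3-7 | J7 7-14 | J6 14-24 | J2 24-36 | J3 36-48 |
Completion: J1=3  J2=36  J3=48  J4=1  J5=7  J6=24  J7=14
Turnaround (C−A): J1=3  J2=36  J3=48  J4=1  J5=7  J6=24  J7=14
Turnaround(J3) = completion − arrival = 48 − 0 = 48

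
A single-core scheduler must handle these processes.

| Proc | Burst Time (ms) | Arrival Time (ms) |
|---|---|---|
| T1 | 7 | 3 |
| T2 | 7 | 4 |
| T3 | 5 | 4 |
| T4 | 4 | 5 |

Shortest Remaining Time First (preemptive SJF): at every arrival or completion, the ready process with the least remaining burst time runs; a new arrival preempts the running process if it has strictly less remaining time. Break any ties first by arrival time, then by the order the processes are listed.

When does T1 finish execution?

Gantt: | idle 0-3 | T1 3-4 | T3 4-9 | T4 9-13 | T1 13-19 | T2 19-26 |
Completion: T1=19  T2=26  T3=9  T4=13
Turnaround (C−A): T1=16  T2=22  T3=5  T4=8

19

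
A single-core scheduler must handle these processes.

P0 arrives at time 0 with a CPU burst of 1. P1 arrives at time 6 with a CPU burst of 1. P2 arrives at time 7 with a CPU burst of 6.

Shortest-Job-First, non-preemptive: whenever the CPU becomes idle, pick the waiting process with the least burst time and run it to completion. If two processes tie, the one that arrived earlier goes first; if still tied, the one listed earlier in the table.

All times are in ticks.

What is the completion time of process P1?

Schedule: | P0 0-1 | idle 1-6 | P1 6-7 | P2 7-13 |
Completion: P0=1  P1=7  P2=13
Turnaround (C−A): P0=1  P1=1  P2=6

7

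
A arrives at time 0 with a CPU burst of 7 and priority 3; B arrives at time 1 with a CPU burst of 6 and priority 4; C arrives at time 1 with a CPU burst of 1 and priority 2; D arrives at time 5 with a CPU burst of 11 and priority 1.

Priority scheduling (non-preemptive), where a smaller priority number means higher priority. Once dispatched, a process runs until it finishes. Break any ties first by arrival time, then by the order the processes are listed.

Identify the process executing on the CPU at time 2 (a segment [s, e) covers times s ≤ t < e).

A

Timeline: | A 0-7 | D 7-18 | C 18-19 | B 19-25 |
Completion: A=7  B=25  C=19  D=18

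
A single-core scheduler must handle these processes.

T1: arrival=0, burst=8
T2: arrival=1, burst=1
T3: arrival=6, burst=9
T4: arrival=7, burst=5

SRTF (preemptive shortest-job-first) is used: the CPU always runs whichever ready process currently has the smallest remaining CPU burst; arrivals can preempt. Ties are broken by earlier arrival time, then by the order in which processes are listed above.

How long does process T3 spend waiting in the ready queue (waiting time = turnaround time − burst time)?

8

Schedule: | T1 0-1 | T2 1-2 | T1 2-9 | T4 9-14 | T3 14-23 |
Completion: T1=9  T2=2  T3=23  T4=14
Turnaround (C−A): T1=9  T2=1  T3=17  T4=7
Waiting(T3) = turnaround − burst = 17 − 9 = 8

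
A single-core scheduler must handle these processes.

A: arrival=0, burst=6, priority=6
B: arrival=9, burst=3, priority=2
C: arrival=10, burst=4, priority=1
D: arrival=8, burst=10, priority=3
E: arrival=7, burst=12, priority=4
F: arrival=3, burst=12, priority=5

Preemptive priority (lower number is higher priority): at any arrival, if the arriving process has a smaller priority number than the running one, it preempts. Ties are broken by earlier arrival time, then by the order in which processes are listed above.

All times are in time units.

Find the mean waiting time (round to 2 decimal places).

16.33

Schedule: | A 0-3 | F 3-7 | E 7-8 | D 8-9 | B 9-10 | C 10-14 | B 14-16 | D 16-25 | E 25-36 | F 36-44 | A 44-47 |
Completion: A=47  B=16  C=14  D=25  E=36  F=44
Turnaround (C−A): A=47  B=7  C=4  D=17  E=29  F=41
Waiting times: A=41, B=4, C=0, D=7, E=17, F=29
Average waiting = (41+4+0+7+17+29) / 6 = 98/6 = 16.33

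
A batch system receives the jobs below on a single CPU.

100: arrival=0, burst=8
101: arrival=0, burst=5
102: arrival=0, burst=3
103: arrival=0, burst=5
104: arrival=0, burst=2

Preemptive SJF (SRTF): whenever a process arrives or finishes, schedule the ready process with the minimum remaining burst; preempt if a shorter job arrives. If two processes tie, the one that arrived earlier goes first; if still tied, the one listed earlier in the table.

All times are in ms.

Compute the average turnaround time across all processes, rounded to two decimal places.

11.00

Gantt: | 104 0-2 | 102 2-5 | 101 5-10 | 103 10-15 | 100 15-23 |
Completion: 100=23  101=10  102=5  103=15  104=2
Turnaround (C−A): 100=23  101=10  102=5  103=15  104=2
Turnaround times: 100=23, 101=10, 102=5, 103=15, 104=2
Average turnaround = (23+10+5+15+2) / 5 = 55/5 = 11.00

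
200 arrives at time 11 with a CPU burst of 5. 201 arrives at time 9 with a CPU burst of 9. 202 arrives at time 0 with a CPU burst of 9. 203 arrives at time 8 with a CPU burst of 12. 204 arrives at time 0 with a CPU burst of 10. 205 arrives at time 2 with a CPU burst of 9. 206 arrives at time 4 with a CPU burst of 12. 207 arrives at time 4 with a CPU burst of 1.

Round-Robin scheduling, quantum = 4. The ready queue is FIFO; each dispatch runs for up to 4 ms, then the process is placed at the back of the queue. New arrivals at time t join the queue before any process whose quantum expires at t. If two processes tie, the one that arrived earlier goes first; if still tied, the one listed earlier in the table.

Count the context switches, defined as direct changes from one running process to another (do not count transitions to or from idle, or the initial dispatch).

Timeline: | 202 0-4 | 204 4-8 | 205 8-12 | 206 12-16 | 207 16-17 | 202 17-21 | 203 21-25 | 204 25-29 | 201 29-33 | 200 33-37 | 205 37-41 | 206 41-45 | 202 45-46 | 203 46-50 | 204 50-52 | 201 52-56 | 200 56-57 | 205 57-58 | 206 58-62 | 203 62-66 | 201 66-67 |
Completion: 200=57  201=67  202=46  203=66  204=52  205=58  206=62  207=17
Turnaround (C−A): 200=46  201=58  202=46  203=58  204=52  205=56  206=58  207=13

20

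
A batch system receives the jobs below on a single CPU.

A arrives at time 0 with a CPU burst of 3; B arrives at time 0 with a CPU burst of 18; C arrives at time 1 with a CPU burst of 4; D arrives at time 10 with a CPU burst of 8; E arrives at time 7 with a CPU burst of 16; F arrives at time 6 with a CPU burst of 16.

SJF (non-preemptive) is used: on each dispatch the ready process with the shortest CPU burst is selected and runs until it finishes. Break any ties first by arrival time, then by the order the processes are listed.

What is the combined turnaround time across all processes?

Timeline: | A 0-3 | C 3-7 | F 7-23 | D 23-31 | E 31-47 | B 47-65 |
Completion: A=3  B=65  C=7  D=31  E=47  F=23
Turnaround (C−A): A=3  B=65  C=6  D=21  E=40  F=17
Turnaround = completion − arrival: A=3, B=65, C=6, D=21, E=40, F=17
Total turnaround = 3 + 65 + 6 + 21 + 40 + 17 = 152

152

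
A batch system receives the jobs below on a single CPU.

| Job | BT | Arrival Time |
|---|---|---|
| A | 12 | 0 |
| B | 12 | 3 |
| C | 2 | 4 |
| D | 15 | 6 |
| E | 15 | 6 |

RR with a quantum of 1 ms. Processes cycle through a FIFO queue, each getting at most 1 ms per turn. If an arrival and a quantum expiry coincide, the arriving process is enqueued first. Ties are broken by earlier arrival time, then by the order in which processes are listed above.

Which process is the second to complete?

A

Gantt: | A 0-3 | B 3-4 | A 4-5 | C 5-6 | B 6-7 | A 7-8 | D 8-9 | E 9-10 | C 10-11 | B 11-12 | A 12-13 | D 13-14 | E 14-15 | B 15-16 | A 16-17 | D 17-18 | E 18-19 | B 19-20 | A 20-21 | D 21-22 | E 22-23 | B 23-24 | A 24-25 | D 25-26 | E 26-27 | B 27-28 | A 28-29 | D 29-30 | E 30-31 | B 31-32 | A 32-33 | D 33-34 | E 34-35 | B 35-36 | A 36-37 | D 37-38 | E 38-39 | B 39-40 | D 40-41 | E 41-42 | B 42-43 | D 43-44 | E 44-45 | B 45-46 | D 46-47 | E 47-48 | D 48-49 | E 49-50 | D 50-51 | E 51-52 | D 52-53 | E 53-54 | D 54-55 | E 55-56 |
Completion: A=37  B=46  C=11  D=55  E=56
Turnaround (C−A): A=37  B=43  C=7  D=49  E=50
Finish order: C → A → B → D → E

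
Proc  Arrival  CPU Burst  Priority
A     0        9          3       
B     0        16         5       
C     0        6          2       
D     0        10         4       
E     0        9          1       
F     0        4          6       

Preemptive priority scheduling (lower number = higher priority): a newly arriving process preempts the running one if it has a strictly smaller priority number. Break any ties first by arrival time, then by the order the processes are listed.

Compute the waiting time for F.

50

Schedule: | E 0-9 | C 9-15 | A 15-24 | D 24-34 | B 34-50 | F 50-54 |
Completion: A=24  B=50  C=15  D=34  E=9  F=54
Turnaround (C−A): A=24  B=50  C=15  D=34  E=9  F=54
Waiting(F) = turnaround − burst = 54 − 4 = 50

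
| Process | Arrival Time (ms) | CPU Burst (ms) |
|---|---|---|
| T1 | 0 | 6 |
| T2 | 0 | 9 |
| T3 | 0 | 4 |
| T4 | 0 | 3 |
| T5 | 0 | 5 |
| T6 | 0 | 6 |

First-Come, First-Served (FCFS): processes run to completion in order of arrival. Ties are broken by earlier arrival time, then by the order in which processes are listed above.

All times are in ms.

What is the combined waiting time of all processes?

89

Gantt: | T1 0-6 | T2 6-15 | T3 15-19 | T4 19-22 | T5 22-27 | T6 27-33 |
Completion: T1=6  T2=15  T3=19  T4=22  T5=27  T6=33
Waiting = turnaround − burst: T1=0, T2=6, T3=15, T4=19, T5=22, T6=27
Total waiting = 0 + 6 + 15 + 19 + 22 + 27 = 89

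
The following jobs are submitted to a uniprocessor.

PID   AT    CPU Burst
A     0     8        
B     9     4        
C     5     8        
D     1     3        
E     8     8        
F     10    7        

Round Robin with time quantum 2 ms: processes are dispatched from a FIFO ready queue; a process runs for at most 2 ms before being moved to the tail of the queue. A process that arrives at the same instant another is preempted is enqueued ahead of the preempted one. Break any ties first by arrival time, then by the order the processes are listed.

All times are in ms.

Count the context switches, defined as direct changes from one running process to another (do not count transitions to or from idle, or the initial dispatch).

Schedule: | A 0-2 | D 2-4 | A 4-6 | D 6-7 | C 7-9 | A 9-11 | E 11-13 | B 13-15 | C 15-17 | F 17-19 | A 19-21 | E 21-23 | B 23-25 | C 25-27 | F 27-29 | E 29-31 | C 31-33 | F 33-35 | E 35-37 | F 37-38 |
Completion: A=21  B=25  C=33  D=7  E=37  F=38

19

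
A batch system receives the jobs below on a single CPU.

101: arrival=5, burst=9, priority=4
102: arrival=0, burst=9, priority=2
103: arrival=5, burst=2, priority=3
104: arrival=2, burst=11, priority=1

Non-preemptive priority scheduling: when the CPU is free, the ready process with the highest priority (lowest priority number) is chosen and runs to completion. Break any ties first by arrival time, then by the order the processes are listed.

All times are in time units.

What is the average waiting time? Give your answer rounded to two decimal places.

Gantt: | 102 0-9 | 104 9-20 | 103 20-22 | 101 22-31 |
Completion: 101=31  102=9  103=22  104=20
Waiting times: 101=17, 102=0, 103=15, 104=7
Average waiting = (17+0+15+7) / 4 = 39/4 = 9.75

9.75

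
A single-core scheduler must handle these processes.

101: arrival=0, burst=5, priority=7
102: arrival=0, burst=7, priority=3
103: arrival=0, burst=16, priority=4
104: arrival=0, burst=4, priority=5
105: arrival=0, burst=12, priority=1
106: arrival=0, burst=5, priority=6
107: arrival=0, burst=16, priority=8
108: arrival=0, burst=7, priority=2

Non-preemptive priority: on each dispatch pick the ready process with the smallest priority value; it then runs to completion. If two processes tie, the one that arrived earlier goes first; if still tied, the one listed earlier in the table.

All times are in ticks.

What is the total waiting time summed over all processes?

Gantt: | 105 0-12 | 108 12-19 | 102 19-26 | 103 26-42 | 104 42-46 | 106 46-51 | 101 51-56 | 107 56-72 |
Completion: 101=56  102=26  103=42  104=46  105=12  106=51  107=72  108=19
Waiting = turnaround − burst: 101=51, 102=19, 103=26, 104=42, 105=0, 106=46, 107=56, 108=12
Total waiting = 51 + 19 + 26 + 42 + 0 + 46 + 56 + 12 = 252

252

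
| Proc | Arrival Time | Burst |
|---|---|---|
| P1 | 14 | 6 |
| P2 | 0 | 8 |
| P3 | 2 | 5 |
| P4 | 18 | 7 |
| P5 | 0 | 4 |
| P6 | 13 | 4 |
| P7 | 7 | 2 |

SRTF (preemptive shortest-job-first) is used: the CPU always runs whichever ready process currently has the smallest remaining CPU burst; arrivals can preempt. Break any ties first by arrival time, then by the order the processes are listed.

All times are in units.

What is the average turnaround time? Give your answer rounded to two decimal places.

10.71

Gantt: | P5 0-4 | P3 4-9 | P7 9-11 | P2 11-13 | P6 13-17 | P2 17-23 | P1 23-29 | P4 29-36 |
Completion: P1=29  P2=23  P3=9  P4=36  P5=4  P6=17  P7=11
Turnaround times: P1=15, P2=23, P3=7, P4=18, P5=4, P6=4, P7=4
Average turnaround = (15+23+7+18+4+4+4) / 7 = 75/7 = 10.71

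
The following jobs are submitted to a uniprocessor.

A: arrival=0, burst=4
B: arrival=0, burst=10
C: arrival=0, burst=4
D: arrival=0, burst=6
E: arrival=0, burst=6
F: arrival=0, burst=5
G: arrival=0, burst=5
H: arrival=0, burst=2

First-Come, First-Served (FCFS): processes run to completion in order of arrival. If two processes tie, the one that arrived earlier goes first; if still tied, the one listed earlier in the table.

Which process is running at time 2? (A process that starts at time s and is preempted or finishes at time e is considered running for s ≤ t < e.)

Timeline: | A 0-4 | B 4-14 | C 14-18 | D 18-24 | E 24-30 | F 30-35 | G 35-40 | H 40-42 |
Completion: A=4  B=14  C=18  D=24  E=30  F=35  G=40  H=42
Turnaround (C−A): A=4  B=14  C=18  D=24  E=30  F=35  G=40  H=42

A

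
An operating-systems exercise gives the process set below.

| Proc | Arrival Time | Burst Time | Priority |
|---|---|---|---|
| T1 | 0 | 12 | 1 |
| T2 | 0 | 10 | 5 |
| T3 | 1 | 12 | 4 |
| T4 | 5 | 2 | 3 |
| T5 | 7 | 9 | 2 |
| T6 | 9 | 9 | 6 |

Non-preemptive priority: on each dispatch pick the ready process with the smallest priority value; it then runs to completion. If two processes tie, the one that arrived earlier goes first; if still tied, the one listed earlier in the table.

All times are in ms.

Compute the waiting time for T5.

Timeline: | T1 0-12 | T5 12-21 | T4 21-23 | T3 23-35 | T2 35-45 | T6 45-54 |
Completion: T1=12  T2=45  T3=35  T4=23  T5=21  T6=54
Waiting(T5) = turnaround − burst = 14 − 9 = 5

5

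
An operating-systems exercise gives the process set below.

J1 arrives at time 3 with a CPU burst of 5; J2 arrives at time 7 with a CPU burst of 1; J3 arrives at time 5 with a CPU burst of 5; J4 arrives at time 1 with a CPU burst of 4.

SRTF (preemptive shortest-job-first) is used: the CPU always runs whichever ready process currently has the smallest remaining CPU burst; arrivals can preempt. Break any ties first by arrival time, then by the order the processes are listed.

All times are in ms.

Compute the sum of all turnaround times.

Gantt: | idle 0-1 | J4 1-5 | J1 5-7 | J2 7-8 | J1 8-11 | J3 11-16 |
Completion: J1=11  J2=8  J3=16  J4=5
Turnaround = completion − arrival: J1=8, J2=1, J3=11, J4=4
Total turnaround = 8 + 1 + 11 + 4 = 24

24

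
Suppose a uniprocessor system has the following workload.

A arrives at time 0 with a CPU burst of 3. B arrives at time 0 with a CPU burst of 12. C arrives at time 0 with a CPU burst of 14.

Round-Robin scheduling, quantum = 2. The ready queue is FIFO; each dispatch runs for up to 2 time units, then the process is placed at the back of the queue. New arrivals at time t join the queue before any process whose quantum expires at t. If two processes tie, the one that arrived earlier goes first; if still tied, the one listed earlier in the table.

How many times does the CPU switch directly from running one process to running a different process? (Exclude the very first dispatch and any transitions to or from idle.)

Schedule: | A 0-2 | B 2-4 | C 4-6 | A 6-7 | B 7-9 | C 9-11 | B 11-13 | C 13-15 | B 15-17 | C 17-19 | B 19-21 | C 21-23 | B 23-25 | C 25-29 |
Completion: A=7  B=25  C=29
Turnaround (C−A): A=7  B=25  C=29

13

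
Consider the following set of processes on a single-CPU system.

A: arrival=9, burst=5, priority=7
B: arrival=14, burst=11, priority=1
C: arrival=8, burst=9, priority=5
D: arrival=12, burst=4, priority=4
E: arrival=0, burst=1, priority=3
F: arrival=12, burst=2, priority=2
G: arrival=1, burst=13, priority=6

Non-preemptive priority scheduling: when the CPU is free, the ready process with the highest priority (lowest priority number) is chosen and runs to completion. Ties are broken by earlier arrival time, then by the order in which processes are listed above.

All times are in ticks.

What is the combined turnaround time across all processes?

Schedule: | E 0-1 | G 1-14 | B 14-25 | F 25-27 | D 27-31 | C 31-40 | A 40-45 |
Completion: A=45  B=25  C=40  D=31  E=1  F=27  G=14
Turnaround (C−A): A=36  B=11  C=32  D=19  E=1  F=15  G=13
Turnaround = completion − arrival: A=36, B=11, C=32, D=19, E=1, F=15, G=13
Total turnaround = 36 + 11 + 32 + 19 + 1 + 15 + 13 = 127

127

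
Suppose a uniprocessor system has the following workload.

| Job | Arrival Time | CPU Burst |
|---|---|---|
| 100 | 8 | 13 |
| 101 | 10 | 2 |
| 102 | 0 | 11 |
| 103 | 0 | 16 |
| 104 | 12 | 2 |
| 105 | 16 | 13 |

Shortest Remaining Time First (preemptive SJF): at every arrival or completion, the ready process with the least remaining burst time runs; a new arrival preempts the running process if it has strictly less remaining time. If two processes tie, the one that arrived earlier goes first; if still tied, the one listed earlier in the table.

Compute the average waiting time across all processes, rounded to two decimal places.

10.33

Schedule: | 102 0-11 | 101 11-13 | 104 13-15 | 100 15-28 | 105 28-41 | 103 41-57 |
Completion: 100=28  101=13  102=11  103=57  104=15  105=41
Turnaround (C−A): 100=20  101=3  102=11  103=57  104=3  105=25
Waiting times: 100=7, 101=1, 102=0, 103=41, 104=1, 105=12
Average waiting = (7+1+0+41+1+12) / 6 = 62/6 = 10.33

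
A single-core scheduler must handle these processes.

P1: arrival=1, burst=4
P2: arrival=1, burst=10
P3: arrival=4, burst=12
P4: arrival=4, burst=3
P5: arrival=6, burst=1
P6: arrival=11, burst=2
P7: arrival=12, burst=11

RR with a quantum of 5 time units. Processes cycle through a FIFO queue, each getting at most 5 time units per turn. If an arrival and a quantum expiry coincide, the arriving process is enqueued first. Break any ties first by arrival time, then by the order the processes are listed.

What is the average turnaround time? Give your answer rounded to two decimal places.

20.00

Gantt: | idle 0-1 | P1 1-5 | P2 5-10 | P3 10-15 | P4 15-18 | P5 18-19 | P2 19-24 | P6 24-26 | P7 26-31 | P3 31-36 | P7 36-41 | P3 41-43 | P7 43-44 |
Completion: P1=5  P2=24  P3=43  P4=18  P5=19  P6=26  P7=44
Turnaround times: P1=4, P2=23, P3=39, P4=14, P5=13, P6=15, P7=32
Average turnaround = (4+23+39+14+13+15+32) / 7 = 140/7 = 20.00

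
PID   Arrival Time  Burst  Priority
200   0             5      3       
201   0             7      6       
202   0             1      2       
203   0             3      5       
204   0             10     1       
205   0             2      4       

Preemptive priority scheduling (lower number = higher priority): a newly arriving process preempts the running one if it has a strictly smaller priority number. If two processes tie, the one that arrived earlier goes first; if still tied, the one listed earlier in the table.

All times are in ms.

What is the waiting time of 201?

Timeline: | 204 0-10 | 202 10-11 | 200 11-16 | 205 16-18 | 203 18-21 | 201 21-28 |
Completion: 200=16  201=28  202=11  203=21  204=10  205=18
Turnaround (C−A): 200=16  201=28  202=11  203=21  204=10  205=18
Waiting(201) = turnaround − burst = 28 − 7 = 21

21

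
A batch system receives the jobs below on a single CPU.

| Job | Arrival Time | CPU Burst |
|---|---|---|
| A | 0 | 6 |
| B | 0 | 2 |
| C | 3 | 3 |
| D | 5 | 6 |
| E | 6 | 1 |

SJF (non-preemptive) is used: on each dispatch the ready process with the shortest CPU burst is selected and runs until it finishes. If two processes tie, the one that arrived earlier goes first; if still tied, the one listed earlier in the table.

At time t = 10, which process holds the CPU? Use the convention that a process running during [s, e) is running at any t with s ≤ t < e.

Gantt: | B 0-2 | A 2-8 | E 8-9 | C 9-12 | D 12-18 |
Completion: A=8  B=2  C=12  D=18  E=9

C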